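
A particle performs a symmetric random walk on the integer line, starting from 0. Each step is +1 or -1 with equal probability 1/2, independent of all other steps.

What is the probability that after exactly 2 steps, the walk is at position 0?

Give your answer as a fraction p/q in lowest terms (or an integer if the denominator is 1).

Answer: 1/2

Derivation:
To return to 0 after 2 steps: need exactly 1 step of +1 and 1 of -1.
Favorable paths: C(2,1) = 2
Total paths: 2^2 = 4
P = 2/4 = 1/2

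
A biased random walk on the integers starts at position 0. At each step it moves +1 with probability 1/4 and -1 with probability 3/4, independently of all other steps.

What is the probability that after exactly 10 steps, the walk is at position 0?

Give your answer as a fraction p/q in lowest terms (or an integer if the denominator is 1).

Answer: 15309/262144

Derivation:
To be at 0 after 10 steps: need exactly 5 steps of +1 and 5 of -1.
Number of such sequences: C(10,5) = 252
Each has probability (1/4)^5 · (3/4)^5 = 243/1048576
P = 252 · 243/1048576 = 15309/262144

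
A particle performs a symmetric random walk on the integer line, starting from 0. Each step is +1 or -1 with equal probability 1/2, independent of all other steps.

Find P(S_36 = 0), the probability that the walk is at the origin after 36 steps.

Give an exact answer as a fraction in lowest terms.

Answer: 2268783825/17179869184

Derivation:
To return to 0 after 36 steps: need exactly 18 steps of +1 and 18 of -1.
Favorable paths: C(36,18) = 9075135300
Total paths: 2^36 = 68719476736
P = 9075135300/68719476736 = 2268783825/17179869184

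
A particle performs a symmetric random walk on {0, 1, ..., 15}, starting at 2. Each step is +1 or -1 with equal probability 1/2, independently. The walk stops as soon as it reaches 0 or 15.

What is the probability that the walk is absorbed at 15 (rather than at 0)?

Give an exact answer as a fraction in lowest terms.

Symmetric walk (p = 1/2): the harmonic-function argument gives P(hit 15 before 0 | start at 2) = a/N.
P = 2/15 = 2/15

Answer: 2/15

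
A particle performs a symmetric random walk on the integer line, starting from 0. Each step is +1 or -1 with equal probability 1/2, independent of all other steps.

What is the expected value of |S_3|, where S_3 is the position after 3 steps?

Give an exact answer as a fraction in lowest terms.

Answer: 3/2

Derivation:
S_3 takes values m ≡ 1 (mod 2) with |m| ≤ 3; P(S_3=m) = C(3,(3+m)/2)/2^3.
Total paths: 2^3 = 8
Distribution: P(S=-3)=1/8, P(S=-1)=3/8, P(S=1)=3/8, P(S=3)=1/8
E[|S_3|] = Σ_m |m|·P(S_3=m) = 12/8 = 3/2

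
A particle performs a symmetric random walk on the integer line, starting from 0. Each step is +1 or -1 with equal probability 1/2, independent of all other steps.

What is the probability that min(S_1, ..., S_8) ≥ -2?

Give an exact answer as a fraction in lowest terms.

Let f(t,s) = #length-t paths at position s with S_1..S_t all ≥ -2.
f(t,s) = f(t-1,s-1) + f(t-1,s+1) for s ≥ -2; f(t,s) = 0 for s < -2.
t=0: f(0,0)=1
t=1: f(1,-1)=1 f(1,1)=1
t=2: f(2,-2)=1 f(2,0)=2 f(2,2)=1
t=3: f(3,-1)=3 f(3,1)=3 f(3,3)=1
t=4: f(4,-2)=3 f(4,0)=6 f(4,2)=4 f(4,4)=1
t=5: f(5,-1)=9 f(5,1)=10 f(5,3)=5 f(5,5)=1
t=6: f(6,-2)=9 f(6,0)=19 f(6,2)=15 f(6,4)=6 f(6,6)=1
t=7: f(7,-1)=28 f(7,1)=34 f(7,3)=21 f(7,5)=7 f(7,7)=1
t=8: f(8,-2)=28 f(8,0)=62 f(8,2)=55 f(8,4)=28 f(8,6)=8 f(8,8)=1
Σ_s f(8,s) = 182
P = 182/256 = 91/128

Answer: 91/128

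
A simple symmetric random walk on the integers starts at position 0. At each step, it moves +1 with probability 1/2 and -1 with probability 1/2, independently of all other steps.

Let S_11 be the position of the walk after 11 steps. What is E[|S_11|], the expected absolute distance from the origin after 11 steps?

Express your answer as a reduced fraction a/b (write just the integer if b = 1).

Answer: 693/256

Derivation:
S_11 takes values m ≡ 1 (mod 2) with |m| ≤ 11; P(S_11=m) = C(11,(11+m)/2)/2^11.
Total paths: 2^11 = 2048
Distribution: P(S=-11)=1/2048, P(S=-9)=11/2048, P(S=-7)=55/2048, P(S=-5)=165/2048, P(S=-3)=330/2048, P(S=-1)=462/2048, P(S=1)=462/2048, P(S=3)=330/2048, P(S=5)=165/2048, P(S=7)=55/2048, P(S=9)=11/2048, P(S=11)=1/2048
E[|S_11|] = Σ_m |m|·P(S_11=m) = 5544/2048 = 693/256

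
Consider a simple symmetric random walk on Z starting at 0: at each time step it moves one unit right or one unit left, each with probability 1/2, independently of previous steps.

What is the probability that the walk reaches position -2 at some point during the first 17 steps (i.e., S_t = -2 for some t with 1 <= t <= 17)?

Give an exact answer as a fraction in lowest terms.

Answer: 20613/32768

Derivation:
Count via complement. Let g(t,s) = #length-t paths at position s with S_1..S_t all ≠ -2.
g(t,s) = g(t-1,s-1) + g(t-1,s+1) for s ≠ -2; g(t,-2) = 0.
t=0: g(0,0)=1
t=1: g(1,-1)=1 g(1,1)=1
t=2: g(2,0)=2 g(2,2)=1
t=3: g(3,-1)=2 g(3,1)=3 g(3,3)=1
t=4: g(4,0)=5 g(4,2)=4 g(4,4)=1
t=5: g(5,-1)=5 g(5,1)=9 g(5,3)=5 g(5,5)=1
t=6: g(6,0)=14 g(6,2)=14 g(6,4)=6 g(6,6)=1
t=7: g(7,-1)=14 g(7,1)=28 g(7,3)=20 g(7,5)=7 g(7,7)=1
t=8: g(8,0)=42 g(8,2)=48 g(8,4)=27 g(8,6)=8 g(8,8)=1
t=9: g(9,-1)=42 g(9,1)=90 g(9,3)=75 g(9,5)=35 g(9,7)=9 g(9,9)=1
t=10: g(10,0)=132 g(10,2)=165 g(10,4)=110 g(10,6)=44 g(10,8)=10 g(10,10)=1
t=11: g(11,-1)=132 g(11,1)=297 g(11,3)=275 g(11,5)=154 g(11,7)=54 g(11,9)=11 g(11,11)=1
t=12: g(12,0)=429 g(12,2)=572 g(12,4)=429 g(12,6)=208 g(12,8)=65 g(12,10)=12 g(12,12)=1
t=13: g(13,-1)=429 g(13,1)=1001 g(13,3)=1001 g(13,5)=637 g(13,7)=273 g(13,9)=77 g(13,11)=13 g(13,13)=1
t=14: g(14,0)=1430 g(14,2)=2002 g(14,4)=1638 g(14,6)=910 g(14,8)=350 g(14,10)=90 g(14,12)=14 g(14,14)=1
t=15: g(15,-1)=1430 g(15,1)=3432 g(15,3)=3640 g(15,5)=2548 g(15,7)=1260 g(15,9)=440 g(15,11)=104 g(15,13)=15 g(15,15)=1
t=16: g(16,0)=4862 g(16,2)=7072 g(16,4)=6188 g(16,6)=3808 g(16,8)=1700 g(16,10)=544 g(16,12)=119 g(16,14)=16 g(16,16)=1
t=17: g(17,-1)=4862 g(17,1)=11934 g(17,3)=13260 g(17,5)=9996 g(17,7)=5508 g(17,9)=2244 g(17,11)=663 g(17,13)=135 g(17,15)=17 g(17,17)=1
Paths never hitting -2: Σ_s g(17,s) = 48620
Paths hitting -2: 2^17 - 48620 = 82452
P = 82452/131072 = 20613/32768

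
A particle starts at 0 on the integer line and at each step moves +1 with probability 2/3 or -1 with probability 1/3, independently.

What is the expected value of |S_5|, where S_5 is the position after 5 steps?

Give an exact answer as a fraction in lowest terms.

S_5 takes values m ≡ 1 (mod 2) with |m| ≤ 5; P(S_5=m) = C(5,(5+m)/2) · (2/3)^((5+m)/2) · (1/3)^((5-m)/2).
Distribution: P(S=-5)=1/243, P(S=-3)=10/243, P(S=-1)=40/243, P(S=1)=80/243, P(S=3)=80/243, P(S=5)=32/243
E[|S_5|] = Σ_m |m|·P(S_5=m) = 185/81

Answer: 185/81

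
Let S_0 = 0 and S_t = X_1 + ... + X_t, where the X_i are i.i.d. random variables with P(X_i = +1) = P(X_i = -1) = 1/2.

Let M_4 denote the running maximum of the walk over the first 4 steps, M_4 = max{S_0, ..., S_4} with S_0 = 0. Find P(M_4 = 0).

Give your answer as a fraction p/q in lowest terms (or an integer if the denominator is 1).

Let M_4 = max(S_0,...,S_4). Use the reflection principle: for j ≥ 1, #{paths with M_4 ≥ j} = #{S_4 ≥ j} + #{S_4 ≥ j+1}.
P(M_4 ≥ 0) = 1 since S_0 = 0, so #{M_4 ≥ 0} = 16.
#{M_4 ≥ 1} = #{S_4 ≥ 1} + #{S_4 ≥ 2} = 5 + 5 = 10.
#{M_4 = 0} = 16 - 10 = 6.
P(M_4 = 0) = 6/16 = 3/8

Answer: 3/8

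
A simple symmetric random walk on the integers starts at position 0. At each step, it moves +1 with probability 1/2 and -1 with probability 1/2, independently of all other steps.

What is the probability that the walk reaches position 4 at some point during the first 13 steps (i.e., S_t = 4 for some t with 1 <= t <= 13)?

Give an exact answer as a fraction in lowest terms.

Count via complement. Let g(t,s) = #length-t paths at position s with S_1..S_t all ≠ 4.
g(t,s) = g(t-1,s-1) + g(t-1,s+1) for s ≠ 4; g(t,4) = 0.
t=0: g(0,0)=1
t=1: g(1,-1)=1 g(1,1)=1
t=2: g(2,-2)=1 g(2,0)=2 g(2,2)=1
t=3: g(3,-3)=1 g(3,-1)=3 g(3,1)=3 g(3,3)=1
t=4: g(4,-4)=1 g(4,-2)=4 g(4,0)=6 g(4,2)=4
t=5: g(5,-5)=1 g(5,-3)=5 g(5,-1)=10 g(5,1)=10 g(5,3)=4
t=6: g(6,-6)=1 g(6,-4)=6 g(6,-2)=15 g(6,0)=20 g(6,2)=14
t=7: g(7,-7)=1 g(7,-5)=7 g(7,-3)=21 g(7,-1)=35 g(7,1)=34 g(7,3)=14
t=8: g(8,-8)=1 g(8,-6)=8 g(8,-4)=28 g(8,-2)=56 g(8,0)=69 g(8,2)=48
t=9: g(9,-9)=1 g(9,-7)=9 g(9,-5)=36 g(9,-3)=84 g(9,-1)=125 g(9,1)=117 g(9,3)=48
t=10: g(10,-10)=1 g(10,-8)=10 g(10,-6)=45 g(10,-4)=120 g(10,-2)=209 g(10,0)=242 g(10,2)=165
t=11: g(11,-11)=1 g(11,-9)=11 g(11,-7)=55 g(11,-5)=165 g(11,-3)=329 g(11,-1)=451 g(11,1)=407 g(11,3)=165
t=12: g(12,-12)=1 g(12,-10)=12 g(12,-8)=66 g(12,-6)=220 g(12,-4)=494 g(12,-2)=780 g(12,0)=858 g(12,2)=572
t=13: g(13,-13)=1 g(13,-11)=13 g(13,-9)=78 g(13,-7)=286 g(13,-5)=714 g(13,-3)=1274 g(13,-1)=1638 g(13,1)=1430 g(13,3)=572
Paths never hitting 4: Σ_s g(13,s) = 6006
Paths hitting 4: 2^13 - 6006 = 2186
P = 2186/8192 = 1093/4096

Answer: 1093/4096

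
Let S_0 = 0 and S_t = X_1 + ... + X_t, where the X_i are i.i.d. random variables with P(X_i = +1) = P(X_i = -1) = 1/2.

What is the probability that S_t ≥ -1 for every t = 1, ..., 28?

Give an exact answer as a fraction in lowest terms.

Let f(t,s) = #length-t paths at position s with S_1..S_t all ≥ -1.
f(t,s) = f(t-1,s-1) + f(t-1,s+1) for s ≥ -1; f(t,s) = 0 for s < -1.
t=0: f(0,0)=1
t=1: f(1,-1)=1 f(1,1)=1
t=2: f(2,0)=2 f(2,2)=1
t=3: f(3,-1)=2 f(3,1)=3 f(3,3)=1
t=4: f(4,0)=5 f(4,2)=4 f(4,4)=1
t=5: f(5,-1)=5 f(5,1)=9 f(5,3)=5 f(5,5)=1
t=6: f(6,0)=14 f(6,2)=14 f(6,4)=6 f(6,6)=1
t=7: f(7,-1)=14 f(7,1)=28 f(7,3)=20 f(7,5)=7 f(7,7)=1
t=8: f(8,0)=42 f(8,2)=48 f(8,4)=27 f(8,6)=8 f(8,8)=1
t=9: f(9,-1)=42 f(9,1)=90 f(9,3)=75 f(9,5)=35 f(9,7)=9 f(9,9)=1
t=10: f(10,0)=132 f(10,2)=165 f(10,4)=110 f(10,6)=44 f(10,8)=10 f(10,10)=1
t=11: f(11,-1)=132 f(11,1)=297 f(11,3)=275 f(11,5)=154 f(11,7)=54 f(11,9)=11 f(11,11)=1
t=12: f(12,0)=429 f(12,2)=572 f(12,4)=429 f(12,6)=208 f(12,8)=65 f(12,10)=12 f(12,12)=1
t=13: f(13,-1)=429 f(13,1)=1001 f(13,3)=1001 f(13,5)=637 f(13,7)=273 f(13,9)=77 f(13,11)=13 f(13,13)=1
t=14: f(14,0)=1430 f(14,2)=2002 f(14,4)=1638 f(14,6)=910 f(14,8)=350 f(14,10)=90 f(14,12)=14 f(14,14)=1
t=15: f(15,-1)=1430 f(15,1)=3432 f(15,3)=3640 f(15,5)=2548 f(15,7)=1260 f(15,9)=440 f(15,11)=104 f(15,13)=15 f(15,15)=1
t=16: f(16,0)=4862 f(16,2)=7072 f(16,4)=6188 f(16,6)=3808 f(16,8)=1700 f(16,10)=544 f(16,12)=119 f(16,14)=16 f(16,16)=1
t=17: f(17,-1)=4862 f(17,1)=11934 f(17,3)=13260 f(17,5)=9996 f(17,7)=5508 f(17,9)=2244 f(17,11)=663 f(17,13)=135 f(17,15)=17 f(17,17)=1
t=18: f(18,0)=16796 f(18,2)=25194 f(18,4)=23256 f(18,6)=15504 f(18,8)=7752 f(18,10)=2907 f(18,12)=798 f(18,14)=152 f(18,16)=18 f(18,18)=1
t=19: f(19,-1)=16796 f(19,1)=41990 f(19,3)=48450 f(19,5)=38760 f(19,7)=23256 f(19,9)=10659 f(19,11)=3705 f(19,13)=950 f(19,15)=170 f(19,17)=19 f(19,19)=1
t=20: f(20,0)=58786 f(20,2)=90440 f(20,4)=87210 f(20,6)=62016 f(20,8)=33915 f(20,10)=14364 f(20,12)=4655 f(20,14)=1120 f(20,16)=189 f(20,18)=20 f(20,20)=1
t=21: f(21,-1)=58786 f(21,1)=149226 f(21,3)=177650 f(21,5)=149226 f(21,7)=95931 f(21,9)=48279 f(21,11)=19019 f(21,13)=5775 f(21,15)=1309 f(21,17)=209 f(21,19)=21 f(21,21)=1
t=22: f(22,0)=208012 f(22,2)=326876 f(22,4)=326876 f(22,6)=245157 f(22,8)=144210 f(22,10)=67298 f(22,12)=24794 f(22,14)=7084 f(22,16)=1518 f(22,18)=230 f(22,20)=22 f(22,22)=1
t=23: f(23,-1)=208012 f(23,1)=534888 f(23,3)=653752 f(23,5)=572033 f(23,7)=389367 f(23,9)=211508 f(23,11)=92092 f(23,13)=31878 f(23,15)=8602 f(23,17)=1748 f(23,19)=252 f(23,21)=23 f(23,23)=1
t=24: f(24,0)=742900 f(24,2)=1188640 f(24,4)=1225785 f(24,6)=961400 f(24,8)=600875 f(24,10)=303600 f(24,12)=123970 f(24,14)=40480 f(24,16)=10350 f(24,18)=2000 f(24,20)=275 f(24,22)=24 f(24,24)=1
t=25: f(25,-1)=742900 f(25,1)=1931540 f(25,3)=2414425 f(25,5)=2187185 f(25,7)=1562275 f(25,9)=904475 f(25,11)=427570 f(25,13)=164450 f(25,15)=50830 f(25,17)=12350 f(25,19)=2275 f(25,21)=299 f(25,23)=25 f(25,25)=1
t=26: f(26,0)=2674440 f(26,2)=4345965 f(26,4)=4601610 f(26,6)=3749460 f(26,8)=2466750 f(26,10)=1332045 f(26,12)=592020 f(26,14)=215280 f(26,16)=63180 f(26,18)=14625 f(26,20)=2574 f(26,22)=324 f(26,24)=26 f(26,26)=1
t=27: f(27,-1)=2674440 f(27,1)=7020405 f(27,3)=8947575 f(27,5)=8351070 f(27,7)=6216210 f(27,9)=3798795 f(27,11)=1924065 f(27,13)=807300 f(27,15)=278460 f(27,17)=77805 f(27,19)=17199 f(27,21)=2898 f(27,23)=350 f(27,25)=27 f(27,27)=1
t=28: f(28,0)=9694845 f(28,2)=15967980 f(28,4)=17298645 f(28,6)=14567280 f(28,8)=10015005 f(28,10)=5722860 f(28,12)=2731365 f(28,14)=1085760 f(28,16)=356265 f(28,18)=95004 f(28,20)=20097 f(28,22)=3248 f(28,24)=377 f(28,26)=28 f(28,28)=1
Σ_s f(28,s) = 77558760
P = 77558760/268435456 = 9694845/33554432

Answer: 9694845/33554432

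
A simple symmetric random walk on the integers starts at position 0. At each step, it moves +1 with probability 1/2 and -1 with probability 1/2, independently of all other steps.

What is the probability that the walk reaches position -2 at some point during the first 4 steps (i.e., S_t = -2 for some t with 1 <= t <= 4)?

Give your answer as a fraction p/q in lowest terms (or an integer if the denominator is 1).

Count via complement. Let g(t,s) = #length-t paths at position s with S_1..S_t all ≠ -2.
g(t,s) = g(t-1,s-1) + g(t-1,s+1) for s ≠ -2; g(t,-2) = 0.
t=0: g(0,0)=1
t=1: g(1,-1)=1 g(1,1)=1
t=2: g(2,0)=2 g(2,2)=1
t=3: g(3,-1)=2 g(3,1)=3 g(3,3)=1
t=4: g(4,0)=5 g(4,2)=4 g(4,4)=1
Paths never hitting -2: Σ_s g(4,s) = 10
Paths hitting -2: 2^4 - 10 = 6
P = 6/16 = 3/8

Answer: 3/8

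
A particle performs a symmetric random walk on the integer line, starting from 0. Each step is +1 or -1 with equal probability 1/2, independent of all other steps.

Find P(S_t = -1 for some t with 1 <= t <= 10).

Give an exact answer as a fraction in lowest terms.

Answer: 193/256

Derivation:
Count via complement. Let g(t,s) = #length-t paths at position s with S_1..S_t all ≠ -1.
g(t,s) = g(t-1,s-1) + g(t-1,s+1) for s ≠ -1; g(t,-1) = 0.
t=0: g(0,0)=1
t=1: g(1,1)=1
t=2: g(2,0)=1 g(2,2)=1
t=3: g(3,1)=2 g(3,3)=1
t=4: g(4,0)=2 g(4,2)=3 g(4,4)=1
t=5: g(5,1)=5 g(5,3)=4 g(5,5)=1
t=6: g(6,0)=5 g(6,2)=9 g(6,4)=5 g(6,6)=1
t=7: g(7,1)=14 g(7,3)=14 g(7,5)=6 g(7,7)=1
t=8: g(8,0)=14 g(8,2)=28 g(8,4)=20 g(8,6)=7 g(8,8)=1
t=9: g(9,1)=42 g(9,3)=48 g(9,5)=27 g(9,7)=8 g(9,9)=1
t=10: g(10,0)=42 g(10,2)=90 g(10,4)=75 g(10,6)=35 g(10,8)=9 g(10,10)=1
Paths never hitting -1: Σ_s g(10,s) = 252
Paths hitting -1: 2^10 - 252 = 772
P = 772/1024 = 193/256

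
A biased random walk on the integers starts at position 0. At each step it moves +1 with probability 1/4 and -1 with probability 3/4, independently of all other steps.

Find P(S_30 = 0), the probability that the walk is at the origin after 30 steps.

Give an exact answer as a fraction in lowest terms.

Answer: 139110429284415/72057594037927936

Derivation:
To be at 0 after 30 steps: need exactly 15 steps of +1 and 15 of -1.
Number of such sequences: C(30,15) = 155117520
Each has probability (1/4)^15 · (3/4)^15 = 14348907/1152921504606846976
P = 155117520 · 14348907/1152921504606846976 = 139110429284415/72057594037927936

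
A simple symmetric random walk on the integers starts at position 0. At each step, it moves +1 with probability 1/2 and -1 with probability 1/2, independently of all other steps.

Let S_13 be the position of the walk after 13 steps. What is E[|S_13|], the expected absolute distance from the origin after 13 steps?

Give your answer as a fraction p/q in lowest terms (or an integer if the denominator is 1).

Answer: 3003/1024

Derivation:
S_13 takes values m ≡ 1 (mod 2) with |m| ≤ 13; P(S_13=m) = C(13,(13+m)/2)/2^13.
Total paths: 2^13 = 8192
Distribution: P(S=-13)=1/8192, P(S=-11)=13/8192, P(S=-9)=78/8192, P(S=-7)=286/8192, P(S=-5)=715/8192, P(S=-3)=1287/8192, P(S=-1)=1716/8192, P(S=1)=1716/8192, P(S=3)=1287/8192, P(S=5)=715/8192, P(S=7)=286/8192, P(S=9)=78/8192, P(S=11)=13/8192, P(S=13)=1/8192
E[|S_13|] = Σ_m |m|·P(S_13=m) = 24024/8192 = 3003/1024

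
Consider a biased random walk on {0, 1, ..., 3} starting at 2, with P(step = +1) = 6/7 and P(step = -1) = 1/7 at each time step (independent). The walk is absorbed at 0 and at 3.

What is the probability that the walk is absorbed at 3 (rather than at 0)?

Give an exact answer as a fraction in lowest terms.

Answer: 42/43

Derivation:
Biased walk: p = 6/7, q = 1/7, r = q/p = 1/6
Gambler's ruin: P(hit 3 before 0 | start at 2) = (1 - r^a)/(1 - r^N)
r^2 = 1/36; r^3 = 1/216
P = (1 - 1/36) / (1 - 1/216) = 35/36 / 215/216 = 42/43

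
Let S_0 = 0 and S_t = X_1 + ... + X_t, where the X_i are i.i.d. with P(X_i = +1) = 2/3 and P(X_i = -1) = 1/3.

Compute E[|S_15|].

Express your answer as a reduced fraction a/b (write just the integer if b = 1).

S_15 takes values m ≡ 1 (mod 2) with |m| ≤ 15; P(S_15=m) = C(15,(15+m)/2) · (2/3)^((15+m)/2) · (1/3)^((15-m)/2).
Distribution: P(S=-15)=1/14348907, P(S=-13)=10/4782969, P(S=-11)=140/4782969, P(S=-9)=3640/14348907, P(S=-7)=7280/4782969, P(S=-5)=32032/4782969, P(S=-3)=320320/14348907, P(S=-1)=91520/1594323, P(S=1)=183040/1594323, P(S=3)=2562560/14348907, P(S=5)=1025024/4782969, P(S=7)=931840/4782969, P(S=9)=1863680/14348907, P(S=11)=286720/4782969, P(S=13)=81920/4782969, P(S=15)=32768/14348907
E[|S_15|] = Σ_m |m|·P(S_15=m) = 2839115/531441

Answer: 2839115/531441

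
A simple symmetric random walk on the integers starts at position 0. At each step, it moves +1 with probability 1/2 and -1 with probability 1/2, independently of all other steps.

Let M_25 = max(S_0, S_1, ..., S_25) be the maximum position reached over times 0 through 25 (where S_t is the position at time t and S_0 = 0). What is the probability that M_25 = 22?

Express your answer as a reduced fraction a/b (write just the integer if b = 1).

Let M_25 = max(S_0,...,S_25). Use the reflection principle: for j ≥ 1, #{paths with M_25 ≥ j} = #{S_25 ≥ j} + #{S_25 ≥ j+1}.
By reflection, #{M_25 ≥ 22} = #{S_25 ≥ 22} + #{S_25 ≥ 23} = 26 + 26 = 52.
#{M_25 ≥ 23} = #{S_25 ≥ 23} + #{S_25 ≥ 24} = 26 + 1 = 27.
#{M_25 = 22} = 52 - 27 = 25.
P(M_25 = 22) = 25/33554432 = 25/33554432

Answer: 25/33554432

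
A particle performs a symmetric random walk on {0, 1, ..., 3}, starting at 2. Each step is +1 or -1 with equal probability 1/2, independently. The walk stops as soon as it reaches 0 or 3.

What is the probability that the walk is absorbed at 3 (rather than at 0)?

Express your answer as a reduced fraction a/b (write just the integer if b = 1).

Symmetric walk (p = 1/2): the harmonic-function argument gives P(hit 3 before 0 | start at 2) = a/N.
P = 2/3 = 2/3

Answer: 2/3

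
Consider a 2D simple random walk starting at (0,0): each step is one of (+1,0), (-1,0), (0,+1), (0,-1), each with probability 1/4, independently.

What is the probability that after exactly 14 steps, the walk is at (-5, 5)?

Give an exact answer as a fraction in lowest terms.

Answer: 39039/33554432

Derivation:
Let h be the number of horizontal steps (so 14-h are vertical). To end at (-5,5) need (h-5)/2 right-steps and ((14-h)+5)/2 up-steps.
Sum over h with 5 ≤ h ≤ 9, h ≡ 1 (mod 2), 14-h ≡ 1 (mod 2):
h=5: C(14,5)·C(5,0)·C(9,7) = 2002·1·36 = 72072
h=7: C(14,7)·C(7,1)·C(7,6) = 3432·7·7 = 168168
h=9: C(14,9)·C(9,2)·C(5,5) = 2002·36·1 = 72072
Total favorable: 312312
Total paths: 4^14 = 268435456
P = 312312/268435456 = 39039/33554432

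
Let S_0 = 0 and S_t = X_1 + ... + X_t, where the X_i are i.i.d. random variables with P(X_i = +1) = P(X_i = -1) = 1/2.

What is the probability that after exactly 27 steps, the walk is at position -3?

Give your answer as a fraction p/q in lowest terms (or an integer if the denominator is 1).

Answer: 4345965/33554432

Derivation:
To reach position -3 after 27 steps: need 12 steps of +1 and 15 of -1.
Favorable paths: C(27,12) = 17383860
Total paths: 2^27 = 134217728
P = 17383860/134217728 = 4345965/33554432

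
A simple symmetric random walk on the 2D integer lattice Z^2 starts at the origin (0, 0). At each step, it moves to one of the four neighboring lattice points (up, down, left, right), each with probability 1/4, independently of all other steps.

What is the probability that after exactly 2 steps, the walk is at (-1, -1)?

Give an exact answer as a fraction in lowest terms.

Let h be the number of horizontal steps (so 2-h are vertical). To end at (-1,-1) need (h-1)/2 right-steps and ((2-h)-1)/2 up-steps.
Sum over h with 1 ≤ h ≤ 1, h ≡ 1 (mod 2), 2-h ≡ 1 (mod 2):
h=1: C(2,1)·C(1,0)·C(1,0) = 2·1·1 = 2
Total favorable: 2
Total paths: 4^2 = 16
P = 2/16 = 1/8

Answer: 1/8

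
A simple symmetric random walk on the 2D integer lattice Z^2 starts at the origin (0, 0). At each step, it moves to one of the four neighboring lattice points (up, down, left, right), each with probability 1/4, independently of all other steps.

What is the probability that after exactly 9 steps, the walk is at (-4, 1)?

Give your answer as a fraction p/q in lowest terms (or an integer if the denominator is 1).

Let h be the number of horizontal steps (so 9-h are vertical). To end at (-4,1) need (h-4)/2 right-steps and ((9-h)+1)/2 up-steps.
Sum over h with 4 ≤ h ≤ 8, h ≡ 0 (mod 2), 9-h ≡ 1 (mod 2):
h=4: C(9,4)·C(4,0)·C(5,3) = 126·1·10 = 1260
h=6: C(9,6)·C(6,1)·C(3,2) = 84·6·3 = 1512
h=8: C(9,8)·C(8,2)·C(1,1) = 9·28·1 = 252
Total favorable: 3024
Total paths: 4^9 = 262144
P = 3024/262144 = 189/16384

Answer: 189/16384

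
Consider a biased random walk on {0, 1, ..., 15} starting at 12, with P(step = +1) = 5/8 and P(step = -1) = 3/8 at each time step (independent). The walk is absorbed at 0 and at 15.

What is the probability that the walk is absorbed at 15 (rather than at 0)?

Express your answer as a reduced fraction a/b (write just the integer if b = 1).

Answer: 310726000/311257441

Derivation:
Biased walk: p = 5/8, q = 3/8, r = q/p = 3/5
Gambler's ruin: P(hit 15 before 0 | start at 12) = (1 - r^a)/(1 - r^N)
r^12 = 531441/244140625; r^15 = 14348907/30517578125
P = (1 - 531441/244140625) / (1 - 14348907/30517578125) = 243609184/244140625 / 30503229218/30517578125 = 310726000/311257441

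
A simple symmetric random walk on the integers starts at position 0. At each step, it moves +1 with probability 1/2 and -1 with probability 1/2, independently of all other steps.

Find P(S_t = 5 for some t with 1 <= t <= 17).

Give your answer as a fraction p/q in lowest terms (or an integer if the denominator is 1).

Answer: 7795/32768

Derivation:
Count via complement. Let g(t,s) = #length-t paths at position s with S_1..S_t all ≠ 5.
g(t,s) = g(t-1,s-1) + g(t-1,s+1) for s ≠ 5; g(t,5) = 0.
t=0: g(0,0)=1
t=1: g(1,-1)=1 g(1,1)=1
t=2: g(2,-2)=1 g(2,0)=2 g(2,2)=1
t=3: g(3,-3)=1 g(3,-1)=3 g(3,1)=3 g(3,3)=1
t=4: g(4,-4)=1 g(4,-2)=4 g(4,0)=6 g(4,2)=4 g(4,4)=1
t=5: g(5,-5)=1 g(5,-3)=5 g(5,-1)=10 g(5,1)=10 g(5,3)=5
t=6: g(6,-6)=1 g(6,-4)=6 g(6,-2)=15 g(6,0)=20 g(6,2)=15 g(6,4)=5
t=7: g(7,-7)=1 g(7,-5)=7 g(7,-3)=21 g(7,-1)=35 g(7,1)=35 g(7,3)=20
t=8: g(8,-8)=1 g(8,-6)=8 g(8,-4)=28 g(8,-2)=56 g(8,0)=70 g(8,2)=55 g(8,4)=20
t=9: g(9,-9)=1 g(9,-7)=9 g(9,-5)=36 g(9,-3)=84 g(9,-1)=126 g(9,1)=125 g(9,3)=75
t=10: g(10,-10)=1 g(10,-8)=10 g(10,-6)=45 g(10,-4)=120 g(10,-2)=210 g(10,0)=251 g(10,2)=200 g(10,4)=75
t=11: g(11,-11)=1 g(11,-9)=11 g(11,-7)=55 g(11,-5)=165 g(11,-3)=330 g(11,-1)=461 g(11,1)=451 g(11,3)=275
t=12: g(12,-12)=1 g(12,-10)=12 g(12,-8)=66 g(12,-6)=220 g(12,-4)=495 g(12,-2)=791 g(12,0)=912 g(12,2)=726 g(12,4)=275
t=13: g(13,-13)=1 g(13,-11)=13 g(13,-9)=78 g(13,-7)=286 g(13,-5)=715 g(13,-3)=1286 g(13,-1)=1703 g(13,1)=1638 g(13,3)=1001
t=14: g(14,-14)=1 g(14,-12)=14 g(14,-10)=91 g(14,-8)=364 g(14,-6)=1001 g(14,-4)=2001 g(14,-2)=2989 g(14,0)=3341 g(14,2)=2639 g(14,4)=1001
t=15: g(15,-15)=1 g(15,-13)=15 g(15,-11)=105 g(15,-9)=455 g(15,-7)=1365 g(15,-5)=3002 g(15,-3)=4990 g(15,-1)=6330 g(15,1)=5980 g(15,3)=3640
t=16: g(16,-16)=1 g(16,-14)=16 g(16,-12)=120 g(16,-10)=560 g(16,-8)=1820 g(16,-6)=4367 g(16,-4)=7992 g(16,-2)=11320 g(16,0)=12310 g(16,2)=9620 g(16,4)=3640
t=17: g(17,-17)=1 g(17,-15)=17 g(17,-13)=136 g(17,-11)=680 g(17,-9)=2380 g(17,-7)=6187 g(17,-5)=12359 g(17,-3)=19312 g(17,-1)=23630 g(17,1)=21930 g(17,3)=13260
Paths never hitting 5: Σ_s g(17,s) = 99892
Paths hitting 5: 2^17 - 99892 = 31180
P = 31180/131072 = 7795/32768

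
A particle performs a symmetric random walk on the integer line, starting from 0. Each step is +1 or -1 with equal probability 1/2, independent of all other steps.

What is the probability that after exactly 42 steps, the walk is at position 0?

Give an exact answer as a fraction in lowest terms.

To return to 0 after 42 steps: need exactly 21 steps of +1 and 21 of -1.
Favorable paths: C(42,21) = 538257874440
Total paths: 2^42 = 4398046511104
P = 538257874440/4398046511104 = 67282234305/549755813888

Answer: 67282234305/549755813888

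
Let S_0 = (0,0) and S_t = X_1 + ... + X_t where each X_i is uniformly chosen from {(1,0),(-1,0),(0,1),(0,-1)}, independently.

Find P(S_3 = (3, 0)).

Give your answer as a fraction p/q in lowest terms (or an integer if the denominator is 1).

Answer: 1/64

Derivation:
Let h be the number of horizontal steps (so 3-h are vertical). To end at (3,0) need (h+3)/2 right-steps and ((3-h)+0)/2 up-steps.
Sum over h with 3 ≤ h ≤ 3, h ≡ 1 (mod 2), 3-h ≡ 0 (mod 2):
h=3: C(3,3)·C(3,3)·C(0,0) = 1·1·1 = 1
Total favorable: 1
Total paths: 4^3 = 64
P = 1/64 = 1/64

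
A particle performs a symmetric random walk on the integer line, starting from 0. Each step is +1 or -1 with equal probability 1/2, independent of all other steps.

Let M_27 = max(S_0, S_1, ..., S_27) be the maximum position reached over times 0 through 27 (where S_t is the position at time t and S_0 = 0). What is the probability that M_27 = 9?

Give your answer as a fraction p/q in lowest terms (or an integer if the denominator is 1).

Let M_27 = max(S_0,...,S_27). Use the reflection principle: for j ≥ 1, #{paths with M_27 ≥ j} = #{S_27 ≥ j} + #{S_27 ≥ j+1}.
By reflection, #{M_27 ≥ 9} = #{S_27 ≥ 9} + #{S_27 ≥ 10} = 8192524 + 3505699 = 11698223.
#{M_27 ≥ 10} = #{S_27 ≥ 10} + #{S_27 ≥ 11} = 3505699 + 3505699 = 7011398.
#{M_27 = 9} = 11698223 - 7011398 = 4686825.
P(M_27 = 9) = 4686825/134217728 = 4686825/134217728

Answer: 4686825/134217728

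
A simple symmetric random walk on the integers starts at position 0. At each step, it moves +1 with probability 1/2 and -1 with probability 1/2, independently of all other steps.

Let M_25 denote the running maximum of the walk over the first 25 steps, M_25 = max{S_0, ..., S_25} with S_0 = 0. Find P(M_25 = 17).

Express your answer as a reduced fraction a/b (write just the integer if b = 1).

Let M_25 = max(S_0,...,S_25). Use the reflection principle: for j ≥ 1, #{paths with M_25 ≥ j} = #{S_25 ≥ j} + #{S_25 ≥ j+1}.
By reflection, #{M_25 ≥ 17} = #{S_25 ≥ 17} + #{S_25 ≥ 18} = 15276 + 2626 = 17902.
#{M_25 ≥ 18} = #{S_25 ≥ 18} + #{S_25 ≥ 19} = 2626 + 2626 = 5252.
#{M_25 = 17} = 17902 - 5252 = 12650.
P(M_25 = 17) = 12650/33554432 = 6325/16777216

Answer: 6325/16777216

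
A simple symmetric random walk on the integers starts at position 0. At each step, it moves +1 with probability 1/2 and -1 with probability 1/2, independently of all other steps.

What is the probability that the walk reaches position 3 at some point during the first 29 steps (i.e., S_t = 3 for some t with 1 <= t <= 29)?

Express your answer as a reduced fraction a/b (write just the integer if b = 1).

Count via complement. Let g(t,s) = #length-t paths at position s with S_1..S_t all ≠ 3.
g(t,s) = g(t-1,s-1) + g(t-1,s+1) for s ≠ 3; g(t,3) = 0.
t=0: g(0,0)=1
t=1: g(1,-1)=1 g(1,1)=1
t=2: g(2,-2)=1 g(2,0)=2 g(2,2)=1
t=3: g(3,-3)=1 g(3,-1)=3 g(3,1)=3
t=4: g(4,-4)=1 g(4,-2)=4 g(4,0)=6 g(4,2)=3
t=5: g(5,-5)=1 g(5,-3)=5 g(5,-1)=10 g(5,1)=9
t=6: g(6,-6)=1 g(6,-4)=6 g(6,-2)=15 g(6,0)=19 g(6,2)=9
t=7: g(7,-7)=1 g(7,-5)=7 g(7,-3)=21 g(7,-1)=34 g(7,1)=28
t=8: g(8,-8)=1 g(8,-6)=8 g(8,-4)=28 g(8,-2)=55 g(8,0)=62 g(8,2)=28
t=9: g(9,-9)=1 g(9,-7)=9 g(9,-5)=36 g(9,-3)=83 g(9,-1)=117 g(9,1)=90
t=10: g(10,-10)=1 g(10,-8)=10 g(10,-6)=45 g(10,-4)=119 g(10,-2)=200 g(10,0)=207 g(10,2)=90
t=11: g(11,-11)=1 g(11,-9)=11 g(11,-7)=55 g(11,-5)=164 g(11,-3)=319 g(11,-1)=407 g(11,1)=297
t=12: g(12,-12)=1 g(12,-10)=12 g(12,-8)=66 g(12,-6)=219 g(12,-4)=483 g(12,-2)=726 g(12,0)=704 g(12,2)=297
t=13: g(13,-13)=1 g(13,-11)=13 g(13,-9)=78 g(13,-7)=285 g(13,-5)=702 g(13,-3)=1209 g(13,-1)=1430 g(13,1)=1001
t=14: g(14,-14)=1 g(14,-12)=14 g(14,-10)=91 g(14,-8)=363 g(14,-6)=987 g(14,-4)=1911 g(14,-2)=2639 g(14,0)=2431 g(14,2)=1001
t=15: g(15,-15)=1 g(15,-13)=15 g(15,-11)=105 g(15,-9)=454 g(15,-7)=1350 g(15,-5)=2898 g(15,-3)=4550 g(15,-1)=5070 g(15,1)=3432
t=16: g(16,-16)=1 g(16,-14)=16 g(16,-12)=120 g(16,-10)=559 g(16,-8)=1804 g(16,-6)=4248 g(16,-4)=7448 g(16,-2)=9620 g(16,0)=8502 g(16,2)=3432
t=17: g(17,-17)=1 g(17,-15)=17 g(17,-13)=136 g(17,-11)=679 g(17,-9)=2363 g(17,-7)=6052 g(17,-5)=11696 g(17,-3)=17068 g(17,-1)=18122 g(17,1)=11934
t=18: g(18,-18)=1 g(18,-16)=18 g(18,-14)=153 g(18,-12)=815 g(18,-10)=3042 g(18,-8)=8415 g(18,-6)=17748 g(18,-4)=28764 g(18,-2)=35190 g(18,0)=30056 g(18,2)=11934
t=19: g(19,-19)=1 g(19,-17)=19 g(19,-15)=171 g(19,-13)=968 g(19,-11)=3857 g(19,-9)=11457 g(19,-7)=26163 g(19,-5)=46512 g(19,-3)=63954 g(19,-1)=65246 g(19,1)=41990
t=20: g(20,-20)=1 g(20,-18)=20 g(20,-16)=190 g(20,-14)=1139 g(20,-12)=4825 g(20,-10)=15314 g(20,-8)=37620 g(20,-6)=72675 g(20,-4)=110466 g(20,-2)=129200 g(20,0)=107236 g(20,2)=41990
t=21: g(21,-21)=1 g(21,-19)=21 g(21,-17)=210 g(21,-15)=1329 g(21,-13)=5964 g(21,-11)=20139 g(21,-9)=52934 g(21,-7)=110295 g(21,-5)=183141 g(21,-3)=239666 g(21,-1)=236436 g(21,1)=149226
t=22: g(22,-22)=1 g(22,-20)=22 g(22,-18)=231 g(22,-16)=1539 g(22,-14)=7293 g(22,-12)=26103 g(22,-10)=73073 g(22,-8)=163229 g(22,-6)=293436 g(22,-4)=422807 g(22,-2)=476102 g(22,0)=385662 g(22,2)=149226
t=23: g(23,-23)=1 g(23,-21)=23 g(23,-19)=253 g(23,-17)=1770 g(23,-15)=8832 g(23,-13)=33396 g(23,-11)=99176 g(23,-9)=236302 g(23,-7)=456665 g(23,-5)=716243 g(23,-3)=898909 g(23,-1)=861764 g(23,1)=534888
t=24: g(24,-24)=1 g(24,-22)=24 g(24,-20)=276 g(24,-18)=2023 g(24,-16)=10602 g(24,-14)=42228 g(24,-12)=132572 g(24,-10)=335478 g(24,-8)=692967 g(24,-6)=1172908 g(24,-4)=1615152 g(24,-2)=1760673 g(24,0)=1396652 g(24,2)=534888
t=25: g(25,-25)=1 g(25,-23)=25 g(25,-21)=300 g(25,-19)=2299 g(25,-17)=12625 g(25,-15)=52830 g(25,-13)=174800 g(25,-11)=468050 g(25,-9)=1028445 g(25,-7)=1865875 g(25,-5)=2788060 g(25,-3)=3375825 g(25,-1)=3157325 g(25,1)=1931540
t=26: g(26,-26)=1 g(26,-24)=26 g(26,-22)=325 g(26,-20)=2599 g(26,-18)=14924 g(26,-16)=65455 g(26,-14)=227630 g(26,-12)=642850 g(26,-10)=1496495 g(26,-8)=2894320 g(26,-6)=4653935 g(26,-4)=6163885 g(26,-2)=6533150 g(26,0)=5088865 g(26,2)=1931540
t=27: g(27,-27)=1 g(27,-25)=27 g(27,-23)=351 g(27,-21)=2924 g(27,-19)=17523 g(27,-17)=80379 g(27,-15)=293085 g(27,-13)=870480 g(27,-11)=2139345 g(27,-9)=4390815 g(27,-7)=7548255 g(27,-5)=10817820 g(27,-3)=12697035 g(27,-1)=11622015 g(27,1)=7020405
t=28: g(28,-28)=1 g(28,-26)=28 g(28,-24)=378 g(28,-22)=3275 g(28,-20)=20447 g(28,-18)=97902 g(28,-16)=373464 g(28,-14)=1163565 g(28,-12)=3009825 g(28,-10)=6530160 g(28,-8)=11939070 g(28,-6)=18366075 g(28,-4)=23514855 g(28,-2)=24319050 g(28,0)=18642420 g(28,2)=7020405
t=29: g(29,-29)=1 g(29,-27)=29 g(29,-25)=406 g(29,-23)=3653 g(29,-21)=23722 g(29,-19)=118349 g(29,-17)=471366 g(29,-15)=1537029 g(29,-13)=4173390 g(29,-11)=9539985 g(29,-9)=18469230 g(29,-7)=30305145 g(29,-5)=41880930 g(29,-3)=47833905 g(29,-1)=42961470 g(29,1)=25662825
Paths never hitting 3: Σ_s g(29,s) = 222981435
Paths hitting 3: 2^29 - 222981435 = 313889477
P = 313889477/536870912 = 313889477/536870912

Answer: 313889477/536870912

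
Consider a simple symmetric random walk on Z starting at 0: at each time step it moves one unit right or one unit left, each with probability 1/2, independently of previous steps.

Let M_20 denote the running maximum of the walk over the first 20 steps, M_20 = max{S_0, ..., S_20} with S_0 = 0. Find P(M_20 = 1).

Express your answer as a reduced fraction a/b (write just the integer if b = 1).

Let M_20 = max(S_0,...,S_20). Use the reflection principle: for j ≥ 1, #{paths with M_20 ≥ j} = #{S_20 ≥ j} + #{S_20 ≥ j+1}.
By reflection, #{M_20 ≥ 1} = #{S_20 ≥ 1} + #{S_20 ≥ 2} = 431910 + 431910 = 863820.
#{M_20 ≥ 2} = #{S_20 ≥ 2} + #{S_20 ≥ 3} = 431910 + 263950 = 695860.
#{M_20 = 1} = 863820 - 695860 = 167960.
P(M_20 = 1) = 167960/1048576 = 20995/131072

Answer: 20995/131072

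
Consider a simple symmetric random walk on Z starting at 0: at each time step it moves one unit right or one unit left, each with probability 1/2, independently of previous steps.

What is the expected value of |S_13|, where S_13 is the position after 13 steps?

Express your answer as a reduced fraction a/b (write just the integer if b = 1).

Answer: 3003/1024

Derivation:
S_13 takes values m ≡ 1 (mod 2) with |m| ≤ 13; P(S_13=m) = C(13,(13+m)/2)/2^13.
Total paths: 2^13 = 8192
Distribution: P(S=-13)=1/8192, P(S=-11)=13/8192, P(S=-9)=78/8192, P(S=-7)=286/8192, P(S=-5)=715/8192, P(S=-3)=1287/8192, P(S=-1)=1716/8192, P(S=1)=1716/8192, P(S=3)=1287/8192, P(S=5)=715/8192, P(S=7)=286/8192, P(S=9)=78/8192, P(S=11)=13/8192, P(S=13)=1/8192
E[|S_13|] = Σ_m |m|·P(S_13=m) = 24024/8192 = 3003/1024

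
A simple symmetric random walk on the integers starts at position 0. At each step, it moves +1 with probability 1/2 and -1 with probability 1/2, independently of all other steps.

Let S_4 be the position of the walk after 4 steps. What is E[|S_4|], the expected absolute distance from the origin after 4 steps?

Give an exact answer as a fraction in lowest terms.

S_4 takes values m ≡ 0 (mod 2) with |m| ≤ 4; P(S_4=m) = C(4,(4+m)/2)/2^4.
Total paths: 2^4 = 16
Distribution: P(S=-4)=1/16, P(S=-2)=4/16, P(S=0)=6/16, P(S=2)=4/16, P(S=4)=1/16
E[|S_4|] = Σ_m |m|·P(S_4=m) = 24/16 = 3/2

Answer: 3/2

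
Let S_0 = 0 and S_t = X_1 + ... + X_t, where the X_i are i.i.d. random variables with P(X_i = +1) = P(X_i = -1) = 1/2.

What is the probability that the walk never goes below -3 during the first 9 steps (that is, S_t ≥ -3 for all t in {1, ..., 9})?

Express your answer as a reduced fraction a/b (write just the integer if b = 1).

Answer: 105/128

Derivation:
Let f(t,s) = #length-t paths at position s with S_1..S_t all ≥ -3.
f(t,s) = f(t-1,s-1) + f(t-1,s+1) for s ≥ -3; f(t,s) = 0 for s < -3.
t=0: f(0,0)=1
t=1: f(1,-1)=1 f(1,1)=1
t=2: f(2,-2)=1 f(2,0)=2 f(2,2)=1
t=3: f(3,-3)=1 f(3,-1)=3 f(3,1)=3 f(3,3)=1
t=4: f(4,-2)=4 f(4,0)=6 f(4,2)=4 f(4,4)=1
t=5: f(5,-3)=4 f(5,-1)=10 f(5,1)=10 f(5,3)=5 f(5,5)=1
t=6: f(6,-2)=14 f(6,0)=20 f(6,2)=15 f(6,4)=6 f(6,6)=1
t=7: f(7,-3)=14 f(7,-1)=34 f(7,1)=35 f(7,3)=21 f(7,5)=7 f(7,7)=1
t=8: f(8,-2)=48 f(8,0)=69 f(8,2)=56 f(8,4)=28 f(8,6)=8 f(8,8)=1
t=9: f(9,-3)=48 f(9,-1)=117 f(9,1)=125 f(9,3)=84 f(9,5)=36 f(9,7)=9 f(9,9)=1
Σ_s f(9,s) = 420
P = 420/512 = 105/128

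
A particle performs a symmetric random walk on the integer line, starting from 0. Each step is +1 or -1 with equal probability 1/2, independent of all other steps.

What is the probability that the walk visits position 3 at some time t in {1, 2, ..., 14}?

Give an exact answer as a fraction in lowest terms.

Answer: 3473/8192

Derivation:
Count via complement. Let g(t,s) = #length-t paths at position s with S_1..S_t all ≠ 3.
g(t,s) = g(t-1,s-1) + g(t-1,s+1) for s ≠ 3; g(t,3) = 0.
t=0: g(0,0)=1
t=1: g(1,-1)=1 g(1,1)=1
t=2: g(2,-2)=1 g(2,0)=2 g(2,2)=1
t=3: g(3,-3)=1 g(3,-1)=3 g(3,1)=3
t=4: g(4,-4)=1 g(4,-2)=4 g(4,0)=6 g(4,2)=3
t=5: g(5,-5)=1 g(5,-3)=5 g(5,-1)=10 g(5,1)=9
t=6: g(6,-6)=1 g(6,-4)=6 g(6,-2)=15 g(6,0)=19 g(6,2)=9
t=7: g(7,-7)=1 g(7,-5)=7 g(7,-3)=21 g(7,-1)=34 g(7,1)=28
t=8: g(8,-8)=1 g(8,-6)=8 g(8,-4)=28 g(8,-2)=55 g(8,0)=62 g(8,2)=28
t=9: g(9,-9)=1 g(9,-7)=9 g(9,-5)=36 g(9,-3)=83 g(9,-1)=117 g(9,1)=90
t=10: g(10,-10)=1 g(10,-8)=10 g(10,-6)=45 g(10,-4)=119 g(10,-2)=200 g(10,0)=207 g(10,2)=90
t=11: g(11,-11)=1 g(11,-9)=11 g(11,-7)=55 g(11,-5)=164 g(11,-3)=319 g(11,-1)=407 g(11,1)=297
t=12: g(12,-12)=1 g(12,-10)=12 g(12,-8)=66 g(12,-6)=219 g(12,-4)=483 g(12,-2)=726 g(12,0)=704 g(12,2)=297
t=13: g(13,-13)=1 g(13,-11)=13 g(13,-9)=78 g(13,-7)=285 g(13,-5)=702 g(13,-3)=1209 g(13,-1)=1430 g(13,1)=1001
t=14: g(14,-14)=1 g(14,-12)=14 g(14,-10)=91 g(14,-8)=363 g(14,-6)=987 g(14,-4)=1911 g(14,-2)=2639 g(14,0)=2431 g(14,2)=1001
Paths never hitting 3: Σ_s g(14,s) = 9438
Paths hitting 3: 2^14 - 9438 = 6946
P = 6946/16384 = 3473/8192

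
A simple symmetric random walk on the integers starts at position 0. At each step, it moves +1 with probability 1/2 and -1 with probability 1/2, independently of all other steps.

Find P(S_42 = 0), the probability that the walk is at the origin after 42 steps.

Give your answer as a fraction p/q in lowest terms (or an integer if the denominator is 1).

To return to 0 after 42 steps: need exactly 21 steps of +1 and 21 of -1.
Favorable paths: C(42,21) = 538257874440
Total paths: 2^42 = 4398046511104
P = 538257874440/4398046511104 = 67282234305/549755813888

Answer: 67282234305/549755813888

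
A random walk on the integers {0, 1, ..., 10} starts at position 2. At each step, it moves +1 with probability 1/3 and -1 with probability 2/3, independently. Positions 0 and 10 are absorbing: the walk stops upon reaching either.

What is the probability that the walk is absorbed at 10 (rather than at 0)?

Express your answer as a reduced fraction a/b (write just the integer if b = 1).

Biased walk: p = 1/3, q = 2/3, r = q/p = 2
Gambler's ruin: P(hit 10 before 0 | start at 2) = (1 - r^a)/(1 - r^N)
r^2 = 4; r^10 = 1024
P = (1 - 4) / (1 - 1024) = -3 / -1023 = 1/341

Answer: 1/341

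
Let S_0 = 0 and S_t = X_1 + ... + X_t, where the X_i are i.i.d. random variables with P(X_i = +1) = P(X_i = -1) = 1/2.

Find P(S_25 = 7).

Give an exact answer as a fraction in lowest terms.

To reach position 7 after 25 steps: need 16 steps of +1 and 9 of -1.
Favorable paths: C(25,16) = 2042975
Total paths: 2^25 = 33554432
P = 2042975/33554432 = 2042975/33554432

Answer: 2042975/33554432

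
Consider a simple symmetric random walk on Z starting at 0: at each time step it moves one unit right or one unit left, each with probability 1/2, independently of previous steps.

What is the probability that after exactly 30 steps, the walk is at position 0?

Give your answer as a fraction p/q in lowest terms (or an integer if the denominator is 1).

To return to 0 after 30 steps: need exactly 15 steps of +1 and 15 of -1.
Favorable paths: C(30,15) = 155117520
Total paths: 2^30 = 1073741824
P = 155117520/1073741824 = 9694845/67108864

Answer: 9694845/67108864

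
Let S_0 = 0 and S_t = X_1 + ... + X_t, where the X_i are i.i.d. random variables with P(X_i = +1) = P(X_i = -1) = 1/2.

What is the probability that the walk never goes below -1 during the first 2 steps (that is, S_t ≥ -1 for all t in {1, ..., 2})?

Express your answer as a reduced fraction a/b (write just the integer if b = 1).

Answer: 3/4

Derivation:
Let f(t,s) = #length-t paths at position s with S_1..S_t all ≥ -1.
f(t,s) = f(t-1,s-1) + f(t-1,s+1) for s ≥ -1; f(t,s) = 0 for s < -1.
t=0: f(0,0)=1
t=1: f(1,-1)=1 f(1,1)=1
t=2: f(2,0)=2 f(2,2)=1
Σ_s f(2,s) = 3
P = 3/4 = 3/4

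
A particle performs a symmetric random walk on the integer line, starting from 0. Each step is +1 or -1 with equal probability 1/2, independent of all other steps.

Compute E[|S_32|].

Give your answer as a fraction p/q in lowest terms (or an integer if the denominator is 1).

S_32 takes values m ≡ 0 (mod 2) with |m| ≤ 32; P(S_32=m) = C(32,(32+m)/2)/2^32.
Total paths: 2^32 = 4294967296
Distribution: P(S=-32)=1/4294967296, P(S=-30)=32/4294967296, P(S=-28)=496/4294967296, P(S=-26)=4960/4294967296, P(S=-24)=35960/4294967296, P(S=-22)=201376/4294967296, P(S=-20)=906192/4294967296, P(S=-18)=3365856/4294967296, P(S=-16)=10518300/4294967296, P(S=-14)=28048800/4294967296, P(S=-12)=64512240/4294967296, P(S=-10)=129024480/4294967296, P(S=-8)=225792840/4294967296, P(S=-6)=347373600/4294967296, P(S=-4)=471435600/4294967296, P(S=-2)=565722720/4294967296, P(S=0)=601080390/4294967296, P(S=2)=565722720/4294967296, P(S=4)=471435600/4294967296, P(S=6)=347373600/4294967296, P(S=8)=225792840/4294967296, P(S=10)=129024480/4294967296, P(S=12)=64512240/4294967296, P(S=14)=28048800/4294967296, P(S=16)=10518300/4294967296, P(S=18)=3365856/4294967296, P(S=20)=906192/4294967296, P(S=22)=201376/4294967296, P(S=24)=35960/4294967296, P(S=26)=4960/4294967296, P(S=28)=496/4294967296, P(S=30)=32/4294967296, P(S=32)=1/4294967296
E[|S_32|] = Σ_m |m|·P(S_32=m) = 19234572480/4294967296 = 300540195/67108864

Answer: 300540195/67108864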